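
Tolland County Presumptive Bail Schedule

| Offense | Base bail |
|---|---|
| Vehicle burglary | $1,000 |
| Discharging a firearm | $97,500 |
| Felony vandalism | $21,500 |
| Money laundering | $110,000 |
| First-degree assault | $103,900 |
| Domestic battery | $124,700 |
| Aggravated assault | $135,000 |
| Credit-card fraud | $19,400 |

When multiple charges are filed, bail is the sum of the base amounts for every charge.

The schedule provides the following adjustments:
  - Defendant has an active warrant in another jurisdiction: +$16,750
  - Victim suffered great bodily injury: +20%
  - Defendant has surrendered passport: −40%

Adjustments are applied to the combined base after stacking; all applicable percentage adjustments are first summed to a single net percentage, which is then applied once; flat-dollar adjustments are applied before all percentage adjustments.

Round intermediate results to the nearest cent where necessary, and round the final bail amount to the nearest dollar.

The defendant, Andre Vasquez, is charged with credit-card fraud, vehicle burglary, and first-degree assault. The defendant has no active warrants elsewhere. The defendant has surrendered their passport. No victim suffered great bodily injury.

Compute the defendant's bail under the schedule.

$74,580

Base amounts from the schedule: credit-card fraud $19,400; vehicle burglary $1,000; first-degree assault $103,900.
Stacking rule: sum of all bases. $19,400 + $1,000 + $103,900 = $124,300.
Defendant has surrendered passport (−40%): $124,300 × 0.6 = $74,580.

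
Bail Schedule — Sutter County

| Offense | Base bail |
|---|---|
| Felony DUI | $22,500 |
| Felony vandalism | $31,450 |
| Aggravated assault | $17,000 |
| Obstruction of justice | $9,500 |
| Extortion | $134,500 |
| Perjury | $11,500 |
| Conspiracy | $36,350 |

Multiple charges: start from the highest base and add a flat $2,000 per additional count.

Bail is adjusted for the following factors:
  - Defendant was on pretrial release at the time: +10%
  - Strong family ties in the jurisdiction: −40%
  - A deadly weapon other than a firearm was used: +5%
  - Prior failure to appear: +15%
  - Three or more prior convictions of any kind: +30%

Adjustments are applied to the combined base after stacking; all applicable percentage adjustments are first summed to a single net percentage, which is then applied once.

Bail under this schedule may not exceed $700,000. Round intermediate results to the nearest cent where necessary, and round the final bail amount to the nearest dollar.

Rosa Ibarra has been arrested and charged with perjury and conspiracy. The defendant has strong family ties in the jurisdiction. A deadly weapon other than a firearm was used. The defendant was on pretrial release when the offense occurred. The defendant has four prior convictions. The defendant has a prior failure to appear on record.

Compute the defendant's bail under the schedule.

$46,020

Base amounts from the schedule: perjury $11,500; conspiracy $36,350.
Stacking rule: highest base plus $2,000 per additional charge. Highest is conspiracy at $36,350; 1 additional charge → +$2,000. Combined base = $38,350.
Net percentage adjustment: +10% −40% +5% +15% +30% = +20%. $38,350 × 1.2 = $46,020.
$46,020 is within the $700,000 maximum.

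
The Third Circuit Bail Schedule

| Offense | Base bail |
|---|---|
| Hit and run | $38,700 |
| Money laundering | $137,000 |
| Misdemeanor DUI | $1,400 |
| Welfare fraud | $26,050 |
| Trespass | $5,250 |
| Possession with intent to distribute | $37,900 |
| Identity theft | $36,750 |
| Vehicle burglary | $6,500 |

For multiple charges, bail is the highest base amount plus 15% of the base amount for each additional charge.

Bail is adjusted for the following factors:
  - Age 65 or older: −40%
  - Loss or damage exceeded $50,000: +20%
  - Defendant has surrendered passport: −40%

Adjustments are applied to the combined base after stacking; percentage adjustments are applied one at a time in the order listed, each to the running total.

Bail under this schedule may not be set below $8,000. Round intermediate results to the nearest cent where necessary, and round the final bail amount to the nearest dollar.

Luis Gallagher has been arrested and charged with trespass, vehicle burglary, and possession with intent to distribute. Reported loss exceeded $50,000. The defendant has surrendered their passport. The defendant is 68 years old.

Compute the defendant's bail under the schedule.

$17,134

Base amounts from the schedule: trespass $5,250; vehicle burglary $6,500; possession with intent to distribute $37,900.
Stacking rule: highest base plus 15% of each additional charge. Highest is possession with intent to distribute at $37,900. Additional: $5,250 × 15% = $787.50; $6,500 × 15% = $975. Combined base = $37,900 + $1,762.50 = $39,662.50.
Age 65 or older (−40%): $39,662.50 × 0.6 = $23,797.50.
Loss or damage exceeded $50,000 (+20%): $23,797.50 × 1.2 = $28,557.
Defendant has surrendered passport (−40%): $28,557 × 0.6 = $17,134.20.
$17,134.20 is at or above the $8,000 minimum.
Rounded to the nearest dollar: $17,134.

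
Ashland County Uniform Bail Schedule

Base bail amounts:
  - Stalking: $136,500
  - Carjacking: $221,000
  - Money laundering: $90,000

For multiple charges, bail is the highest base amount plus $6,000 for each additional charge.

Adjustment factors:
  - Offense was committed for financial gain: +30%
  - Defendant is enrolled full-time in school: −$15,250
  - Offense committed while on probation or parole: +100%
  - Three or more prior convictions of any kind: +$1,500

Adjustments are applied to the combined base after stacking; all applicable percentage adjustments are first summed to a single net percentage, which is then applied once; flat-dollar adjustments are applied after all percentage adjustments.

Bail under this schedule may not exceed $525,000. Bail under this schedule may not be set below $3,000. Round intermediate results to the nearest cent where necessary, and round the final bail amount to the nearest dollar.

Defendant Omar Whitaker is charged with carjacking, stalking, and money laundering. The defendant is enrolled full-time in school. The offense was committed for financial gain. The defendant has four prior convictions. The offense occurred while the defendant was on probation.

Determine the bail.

Base amounts from the schedule: carjacking $221,000; stalking $136,500; money laundering $90,000.
Stacking rule: highest base plus $6,000 per additional charge. Highest is carjacking at $221,000; 2 additional charges → +$12,000. Combined base = $233,000.
Net percentage adjustment: +30% +100% = +130%. $233,000 × 2.3 = $535,900.
Defendant is enrolled full-time in school (−$15,250 flat): $535,900 − $15,250 = $520,650.
Three or more prior convictions of any kind (+$1,500 flat): $520,650 + $1,500 = $522,150.
$522,150 is within the $525,000 maximum.
$522,150 is at or above the $3,000 minimum.

$522,150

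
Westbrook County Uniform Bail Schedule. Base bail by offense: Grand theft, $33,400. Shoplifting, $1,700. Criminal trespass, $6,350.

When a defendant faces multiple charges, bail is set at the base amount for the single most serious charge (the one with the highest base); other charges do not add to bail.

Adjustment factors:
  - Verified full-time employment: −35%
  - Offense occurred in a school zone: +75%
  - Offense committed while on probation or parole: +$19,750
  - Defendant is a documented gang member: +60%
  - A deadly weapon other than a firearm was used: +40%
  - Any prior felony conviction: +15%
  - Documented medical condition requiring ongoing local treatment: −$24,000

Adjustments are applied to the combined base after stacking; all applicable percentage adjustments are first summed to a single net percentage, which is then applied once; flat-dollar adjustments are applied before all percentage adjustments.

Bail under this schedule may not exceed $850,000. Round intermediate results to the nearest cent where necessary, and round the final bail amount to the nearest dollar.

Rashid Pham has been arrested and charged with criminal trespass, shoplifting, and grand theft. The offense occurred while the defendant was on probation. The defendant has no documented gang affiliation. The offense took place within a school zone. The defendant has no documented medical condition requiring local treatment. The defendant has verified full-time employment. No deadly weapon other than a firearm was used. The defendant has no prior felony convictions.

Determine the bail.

Base amounts from the schedule: criminal trespass $6,350; shoplifting $1,700; grand theft $33,400.
Stacking rule: use the highest base only. Highest is grand theft at $33,400. Combined base = $33,400.
Offense committed while on probation or parole (+$19,750 flat): $33,400 + $19,750 = $53,150.
Net percentage adjustment: −35% +75% = +40%. $53,150 × 1.4 = $74,410.
$74,410 is within the $850,000 maximum.

$74,410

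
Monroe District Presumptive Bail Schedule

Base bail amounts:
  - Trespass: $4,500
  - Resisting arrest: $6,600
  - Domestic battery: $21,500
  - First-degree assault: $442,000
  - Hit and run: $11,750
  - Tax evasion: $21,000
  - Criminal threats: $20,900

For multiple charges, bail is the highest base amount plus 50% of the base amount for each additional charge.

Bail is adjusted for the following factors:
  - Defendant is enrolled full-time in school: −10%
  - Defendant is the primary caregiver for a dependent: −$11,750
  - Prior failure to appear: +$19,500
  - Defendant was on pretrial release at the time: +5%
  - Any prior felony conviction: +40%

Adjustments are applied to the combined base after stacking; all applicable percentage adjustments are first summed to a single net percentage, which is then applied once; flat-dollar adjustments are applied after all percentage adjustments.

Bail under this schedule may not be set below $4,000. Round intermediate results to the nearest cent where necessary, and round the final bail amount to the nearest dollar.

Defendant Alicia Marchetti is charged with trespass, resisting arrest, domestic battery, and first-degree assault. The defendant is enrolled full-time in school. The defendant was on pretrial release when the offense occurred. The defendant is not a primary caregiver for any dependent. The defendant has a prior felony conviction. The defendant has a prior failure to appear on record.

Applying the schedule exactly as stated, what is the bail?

$638,205

Base amounts from the schedule: trespass $4,500; resisting arrest $6,600; domestic battery $21,500; first-degree assault $442,000.
Stacking rule: highest base plus 50% of each additional charge. Highest is first-degree assault at $442,000. Additional: $4,500 × 50% = $2,250; $6,600 × 50% = $3,300; $21,500 × 50% = $10,750. Combined base = $442,000 + $16,300 = $458,300.
Net percentage adjustment: −10% +5% +40% = +35%. $458,300 × 1.35 = $618,705.
Prior failure to appear (+$19,500 flat): $618,705 + $19,500 = $638,205.
$638,205 is at or above the $4,000 minimum.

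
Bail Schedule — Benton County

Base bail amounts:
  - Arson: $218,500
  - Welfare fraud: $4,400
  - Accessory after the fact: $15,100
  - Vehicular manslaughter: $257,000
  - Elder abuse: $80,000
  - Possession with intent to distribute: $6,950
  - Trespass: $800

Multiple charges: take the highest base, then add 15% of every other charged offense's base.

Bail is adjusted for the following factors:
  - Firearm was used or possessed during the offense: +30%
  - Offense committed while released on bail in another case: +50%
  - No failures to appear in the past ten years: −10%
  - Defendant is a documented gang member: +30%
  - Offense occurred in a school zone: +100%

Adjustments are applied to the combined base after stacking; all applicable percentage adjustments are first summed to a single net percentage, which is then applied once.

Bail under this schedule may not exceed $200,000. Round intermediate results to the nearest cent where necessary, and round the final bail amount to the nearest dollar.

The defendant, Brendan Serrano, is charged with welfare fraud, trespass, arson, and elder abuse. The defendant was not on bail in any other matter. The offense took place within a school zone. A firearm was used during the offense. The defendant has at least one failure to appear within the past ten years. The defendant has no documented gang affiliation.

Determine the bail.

$200,000

Base amounts from the schedule: welfare fraud $4,400; trespass $800; arson $218,500; elder abuse $80,000.
Stacking rule: highest base plus 15% of each additional charge. Highest is arson at $218,500. Additional: $4,400 × 15% = $660; $800 × 15% = $120; $80,000 × 15% = $12,000. Combined base = $218,500 + $12,780 = $231,280.
Net percentage adjustment: +30% +100% = +130%. $231,280 × 2.3 = $531,944.
Result $531,944 exceeds the maximum of $200,000; bail is capped at $200,000.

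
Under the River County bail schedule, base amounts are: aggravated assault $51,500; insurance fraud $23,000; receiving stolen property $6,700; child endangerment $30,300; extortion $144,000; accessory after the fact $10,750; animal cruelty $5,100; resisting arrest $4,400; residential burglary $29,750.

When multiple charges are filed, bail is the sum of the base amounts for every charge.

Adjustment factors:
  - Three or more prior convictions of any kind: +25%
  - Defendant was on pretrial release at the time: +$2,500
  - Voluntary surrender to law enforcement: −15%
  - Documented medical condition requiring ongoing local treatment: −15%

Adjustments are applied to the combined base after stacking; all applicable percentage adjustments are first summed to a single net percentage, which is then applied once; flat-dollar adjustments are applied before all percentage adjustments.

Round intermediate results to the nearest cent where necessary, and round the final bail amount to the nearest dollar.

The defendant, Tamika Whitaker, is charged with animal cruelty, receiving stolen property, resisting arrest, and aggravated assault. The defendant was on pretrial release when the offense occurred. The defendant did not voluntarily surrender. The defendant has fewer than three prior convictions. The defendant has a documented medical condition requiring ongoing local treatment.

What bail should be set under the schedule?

Base amounts from the schedule: animal cruelty $5,100; receiving stolen property $6,700; resisting arrest $4,400; aggravated assault $51,500.
Stacking rule: sum of all bases. $5,100 + $6,700 + $4,400 + $51,500 = $67,700.
Defendant was on pretrial release at the time (+$2,500 flat): $67,700 + $2,500 = $70,200.
Documented medical condition requiring ongoing local treatment (−15%): $70,200 × 0.85 = $59,670.

$59,670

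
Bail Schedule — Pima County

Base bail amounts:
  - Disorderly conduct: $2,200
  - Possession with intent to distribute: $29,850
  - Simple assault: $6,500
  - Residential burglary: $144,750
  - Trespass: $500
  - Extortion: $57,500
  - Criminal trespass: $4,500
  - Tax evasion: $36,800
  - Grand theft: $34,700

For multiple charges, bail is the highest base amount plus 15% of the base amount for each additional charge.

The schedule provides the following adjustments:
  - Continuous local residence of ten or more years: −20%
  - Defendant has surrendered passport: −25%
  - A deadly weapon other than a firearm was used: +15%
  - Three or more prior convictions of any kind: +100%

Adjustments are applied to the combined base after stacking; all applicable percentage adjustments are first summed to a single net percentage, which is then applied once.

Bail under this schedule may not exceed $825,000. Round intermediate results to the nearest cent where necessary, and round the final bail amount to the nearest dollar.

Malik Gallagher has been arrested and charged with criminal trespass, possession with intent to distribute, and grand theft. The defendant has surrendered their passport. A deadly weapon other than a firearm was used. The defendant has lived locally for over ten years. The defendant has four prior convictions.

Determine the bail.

$67,749

Base amounts from the schedule: criminal trespass $4,500; possession with intent to distribute $29,850; grand theft $34,700.
Stacking rule: highest base plus 15% of each additional charge. Highest is grand theft at $34,700. Additional: $4,500 × 15% = $675; $29,850 × 15% = $4,477.50. Combined base = $34,700 + $5,152.50 = $39,852.50.
Net percentage adjustment: −20% −25% +15% +100% = +70%. $39,852.50 × 1.7 = $67,749.25.
$67,749.25 is within the $825,000 maximum.
Rounded to the nearest dollar: $67,749.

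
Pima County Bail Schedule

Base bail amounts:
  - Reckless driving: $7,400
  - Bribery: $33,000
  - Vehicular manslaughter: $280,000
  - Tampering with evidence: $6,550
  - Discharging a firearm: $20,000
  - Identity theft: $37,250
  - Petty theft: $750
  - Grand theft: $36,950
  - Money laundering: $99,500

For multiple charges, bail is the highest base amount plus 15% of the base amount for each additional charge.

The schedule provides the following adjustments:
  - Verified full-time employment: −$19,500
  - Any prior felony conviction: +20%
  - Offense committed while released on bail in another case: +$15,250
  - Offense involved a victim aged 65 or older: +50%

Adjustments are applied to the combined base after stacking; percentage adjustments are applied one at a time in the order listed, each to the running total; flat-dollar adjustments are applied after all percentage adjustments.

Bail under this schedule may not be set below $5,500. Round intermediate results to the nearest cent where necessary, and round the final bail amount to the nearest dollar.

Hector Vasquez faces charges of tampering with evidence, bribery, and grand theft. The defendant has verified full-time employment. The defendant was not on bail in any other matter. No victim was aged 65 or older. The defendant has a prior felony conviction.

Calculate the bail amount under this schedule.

$31,959

Base amounts from the schedule: tampering with evidence $6,550; bribery $33,000; grand theft $36,950.
Stacking rule: highest base plus 15% of each additional charge. Highest is grand theft at $36,950. Additional: $6,550 × 15% = $982.50; $33,000 × 15% = $4,950. Combined base = $36,950 + $5,932.50 = $42,882.50.
Any prior felony conviction (+20%): $42,882.50 × 1.2 = $51,459.
Verified full-time employment (−$19,500 flat): $51,459 − $19,500 = $31,959.
$31,959 is at or above the $5,500 minimum.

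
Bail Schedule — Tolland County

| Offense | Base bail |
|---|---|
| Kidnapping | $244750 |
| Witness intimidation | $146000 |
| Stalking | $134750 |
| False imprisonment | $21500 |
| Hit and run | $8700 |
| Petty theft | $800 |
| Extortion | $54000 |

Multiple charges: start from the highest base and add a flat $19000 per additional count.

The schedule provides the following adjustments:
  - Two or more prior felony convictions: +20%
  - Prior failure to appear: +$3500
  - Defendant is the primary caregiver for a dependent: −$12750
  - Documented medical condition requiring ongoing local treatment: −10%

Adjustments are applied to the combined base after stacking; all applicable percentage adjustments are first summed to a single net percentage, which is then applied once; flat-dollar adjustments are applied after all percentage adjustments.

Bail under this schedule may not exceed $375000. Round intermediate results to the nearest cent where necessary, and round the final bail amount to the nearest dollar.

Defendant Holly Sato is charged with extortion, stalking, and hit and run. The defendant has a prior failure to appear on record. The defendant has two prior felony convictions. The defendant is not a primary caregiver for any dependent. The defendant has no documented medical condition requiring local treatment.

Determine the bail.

$210800

Base amounts from the schedule: extortion $54000; stalking $134750; hit and run $8700.
Stacking rule: highest base plus $19000 per additional charge. Highest is stalking at $134750; 2 additional charges → +$38000. Combined base = $172750.
Two or more prior felony convictions (+20%): $172750 × 1.2 = $207300.
Prior failure to appear (+$3500 flat): $207300 + $3500 = $210800.
$210800 is within the $375000 maximum.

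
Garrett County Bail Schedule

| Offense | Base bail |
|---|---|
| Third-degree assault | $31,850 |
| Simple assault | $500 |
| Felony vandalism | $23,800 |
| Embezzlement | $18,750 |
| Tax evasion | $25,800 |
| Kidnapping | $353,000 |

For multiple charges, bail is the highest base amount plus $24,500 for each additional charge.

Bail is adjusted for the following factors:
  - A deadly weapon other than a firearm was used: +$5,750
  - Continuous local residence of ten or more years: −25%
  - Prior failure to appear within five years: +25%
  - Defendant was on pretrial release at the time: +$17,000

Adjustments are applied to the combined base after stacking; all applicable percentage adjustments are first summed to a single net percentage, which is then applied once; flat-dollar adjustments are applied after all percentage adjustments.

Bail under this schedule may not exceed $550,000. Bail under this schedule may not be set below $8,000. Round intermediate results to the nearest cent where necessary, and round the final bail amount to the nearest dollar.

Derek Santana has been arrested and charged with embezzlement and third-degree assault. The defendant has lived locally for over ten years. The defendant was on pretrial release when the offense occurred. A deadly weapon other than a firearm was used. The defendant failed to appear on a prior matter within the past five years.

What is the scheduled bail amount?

$79,100

Base amounts from the schedule: embezzlement $18,750; third-degree assault $31,850.
Stacking rule: highest base plus $24,500 per additional charge. Highest is third-degree assault at $31,850; 1 additional charge → +$24,500. Combined base = $56,350.
Net percentage adjustment: −25% +25% = +0%. $56,350 × 1 = $56,350.
A deadly weapon other than a firearm was used (+$5,750 flat): $56,350 + $5,750 = $62,100.
Defendant was on pretrial release at the time (+$17,000 flat): $62,100 + $17,000 = $79,100.
$79,100 is within the $550,000 maximum.
$79,100 is at or above the $8,000 minimum.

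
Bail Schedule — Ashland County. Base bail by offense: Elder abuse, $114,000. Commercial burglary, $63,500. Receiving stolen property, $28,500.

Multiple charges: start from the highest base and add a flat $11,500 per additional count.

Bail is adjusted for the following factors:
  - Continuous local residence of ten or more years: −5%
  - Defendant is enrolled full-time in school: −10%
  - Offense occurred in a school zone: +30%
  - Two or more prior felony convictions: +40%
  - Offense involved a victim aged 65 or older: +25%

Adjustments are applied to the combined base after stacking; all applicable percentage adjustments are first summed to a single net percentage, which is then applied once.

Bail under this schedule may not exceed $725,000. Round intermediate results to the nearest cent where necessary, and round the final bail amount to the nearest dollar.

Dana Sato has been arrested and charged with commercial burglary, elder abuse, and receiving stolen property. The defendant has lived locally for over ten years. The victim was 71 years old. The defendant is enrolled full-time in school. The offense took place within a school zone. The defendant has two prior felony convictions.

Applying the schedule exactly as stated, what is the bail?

Base amounts from the schedule: commercial burglary $63,500; elder abuse $114,000; receiving stolen property $28,500.
Stacking rule: highest base plus $11,500 per additional charge. Highest is elder abuse at $114,000; 2 additional charges → +$23,000. Combined base = $137,000.
Net percentage adjustment: −5% −10% +30% +40% +25% = +80%. $137,000 × 1.8 = $246,600.
$246,600 is within the $725,000 maximum.

$246,600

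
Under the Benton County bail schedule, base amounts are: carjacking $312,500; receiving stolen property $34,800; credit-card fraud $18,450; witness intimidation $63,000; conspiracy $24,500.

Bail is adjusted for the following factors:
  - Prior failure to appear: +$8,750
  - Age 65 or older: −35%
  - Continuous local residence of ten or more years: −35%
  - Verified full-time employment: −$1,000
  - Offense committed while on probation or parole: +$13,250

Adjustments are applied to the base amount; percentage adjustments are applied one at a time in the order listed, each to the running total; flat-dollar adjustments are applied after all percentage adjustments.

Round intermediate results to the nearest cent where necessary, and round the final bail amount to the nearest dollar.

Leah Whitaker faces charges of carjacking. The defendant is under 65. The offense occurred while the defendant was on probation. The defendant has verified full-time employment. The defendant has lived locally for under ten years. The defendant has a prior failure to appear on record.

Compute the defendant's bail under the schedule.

$333,500

Base amounts from the schedule: carjacking $312,500.
Single charge. Combined base = $312,500.
Prior failure to appear (+$8,750 flat): $312,500 + $8,750 = $321,250.
Verified full-time employment (−$1,000 flat): $321,250 − $1,000 = $320,250.
Offense committed while on probation or parole (+$13,250 flat): $320,250 + $13,250 = $333,500.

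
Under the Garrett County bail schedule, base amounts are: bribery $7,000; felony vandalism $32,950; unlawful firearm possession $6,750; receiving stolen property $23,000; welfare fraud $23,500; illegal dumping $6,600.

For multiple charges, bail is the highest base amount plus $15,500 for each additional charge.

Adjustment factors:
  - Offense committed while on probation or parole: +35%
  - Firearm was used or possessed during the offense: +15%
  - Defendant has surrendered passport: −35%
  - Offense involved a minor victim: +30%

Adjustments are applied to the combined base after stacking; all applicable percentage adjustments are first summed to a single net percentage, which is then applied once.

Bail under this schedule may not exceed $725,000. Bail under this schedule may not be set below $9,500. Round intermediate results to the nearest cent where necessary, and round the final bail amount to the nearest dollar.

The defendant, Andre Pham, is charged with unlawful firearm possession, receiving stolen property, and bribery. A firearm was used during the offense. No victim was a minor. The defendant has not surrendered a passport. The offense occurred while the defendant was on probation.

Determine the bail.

Base amounts from the schedule: unlawful firearm possession $6,750; receiving stolen property $23,000; bribery $7,000.
Stacking rule: highest base plus $15,500 per additional charge. Highest is receiving stolen property at $23,000; 2 additional charges → +$31,000. Combined base = $54,000.
Net percentage adjustment: +35% +15% = +50%. $54,000 × 1.5 = $81,000.
$81,000 is within the $725,000 maximum.
$81,000 is at or above the $9,500 minimum.

$81,000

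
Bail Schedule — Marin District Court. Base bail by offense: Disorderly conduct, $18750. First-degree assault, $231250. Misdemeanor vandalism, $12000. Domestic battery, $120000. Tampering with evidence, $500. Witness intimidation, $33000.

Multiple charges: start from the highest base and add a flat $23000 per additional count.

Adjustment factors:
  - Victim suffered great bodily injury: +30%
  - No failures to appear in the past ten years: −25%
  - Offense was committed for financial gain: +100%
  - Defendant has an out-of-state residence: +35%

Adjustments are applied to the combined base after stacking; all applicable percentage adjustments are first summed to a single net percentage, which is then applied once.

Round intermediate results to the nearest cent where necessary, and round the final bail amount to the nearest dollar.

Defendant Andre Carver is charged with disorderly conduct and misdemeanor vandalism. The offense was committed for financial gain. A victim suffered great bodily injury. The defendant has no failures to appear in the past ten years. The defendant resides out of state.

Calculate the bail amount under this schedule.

Base amounts from the schedule: disorderly conduct $18750; misdemeanor vandalism $12000.
Stacking rule: highest base plus $23000 per additional charge. Highest is disorderly conduct at $18750; 1 additional charge → +$23000. Combined base = $41750.
Net percentage adjustment: +30% −25% +100% +35% = +140%. $41750 × 2.4 = $100200.

$100200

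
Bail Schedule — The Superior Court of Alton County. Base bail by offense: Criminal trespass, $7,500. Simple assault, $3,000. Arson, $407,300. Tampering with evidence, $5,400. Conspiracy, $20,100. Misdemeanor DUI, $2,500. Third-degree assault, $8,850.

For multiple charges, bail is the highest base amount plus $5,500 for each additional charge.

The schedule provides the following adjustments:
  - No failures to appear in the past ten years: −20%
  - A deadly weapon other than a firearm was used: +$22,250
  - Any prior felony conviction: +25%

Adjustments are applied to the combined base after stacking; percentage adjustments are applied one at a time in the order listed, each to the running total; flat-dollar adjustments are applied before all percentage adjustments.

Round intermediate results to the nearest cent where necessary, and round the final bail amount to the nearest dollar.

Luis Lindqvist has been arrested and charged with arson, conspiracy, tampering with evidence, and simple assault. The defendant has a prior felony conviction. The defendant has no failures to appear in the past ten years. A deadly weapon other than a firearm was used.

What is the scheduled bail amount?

$446,050

Base amounts from the schedule: arson $407,300; conspiracy $20,100; tampering with evidence $5,400; simple assault $3,000.
Stacking rule: highest base plus $5,500 per additional charge. Highest is arson at $407,300; 3 additional charges → +$16,500. Combined base = $423,800.
A deadly weapon other than a firearm was used (+$22,250 flat): $423,800 + $22,250 = $446,050.
No failures to appear in the past ten years (−20%): $446,050 × 0.8 = $356,840.
Any prior felony conviction (+25%): $356,840 × 1.25 = $446,050.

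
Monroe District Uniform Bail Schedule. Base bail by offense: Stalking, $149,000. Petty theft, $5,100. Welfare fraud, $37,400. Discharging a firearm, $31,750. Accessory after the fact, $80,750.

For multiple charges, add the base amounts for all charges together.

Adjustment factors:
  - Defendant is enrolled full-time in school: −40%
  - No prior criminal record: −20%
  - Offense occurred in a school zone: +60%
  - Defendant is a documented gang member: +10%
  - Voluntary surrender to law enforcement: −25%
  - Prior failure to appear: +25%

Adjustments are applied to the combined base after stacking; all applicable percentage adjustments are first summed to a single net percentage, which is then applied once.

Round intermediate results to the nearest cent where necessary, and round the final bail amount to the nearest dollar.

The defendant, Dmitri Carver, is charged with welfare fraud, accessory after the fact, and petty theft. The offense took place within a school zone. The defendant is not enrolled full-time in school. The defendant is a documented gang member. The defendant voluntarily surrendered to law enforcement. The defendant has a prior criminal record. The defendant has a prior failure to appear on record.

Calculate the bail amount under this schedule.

$209,525

Base amounts from the schedule: welfare fraud $37,400; accessory after the fact $80,750; petty theft $5,100.
Stacking rule: sum of all bases. $37,400 + $80,750 + $5,100 = $123,250.
Net percentage adjustment: +60% +10% −25% +25% = +70%. $123,250 × 1.7 = $209,525.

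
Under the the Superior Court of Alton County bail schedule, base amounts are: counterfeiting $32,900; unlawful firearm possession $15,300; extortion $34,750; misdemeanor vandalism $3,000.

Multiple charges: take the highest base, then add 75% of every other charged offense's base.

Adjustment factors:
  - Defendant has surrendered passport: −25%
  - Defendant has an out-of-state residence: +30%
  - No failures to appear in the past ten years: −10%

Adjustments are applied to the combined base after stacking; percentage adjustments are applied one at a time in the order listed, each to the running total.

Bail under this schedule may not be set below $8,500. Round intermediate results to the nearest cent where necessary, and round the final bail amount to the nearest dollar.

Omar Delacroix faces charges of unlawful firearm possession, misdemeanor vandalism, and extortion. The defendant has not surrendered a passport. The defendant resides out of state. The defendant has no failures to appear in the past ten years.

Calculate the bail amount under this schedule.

Base amounts from the schedule: unlawful firearm possession $15,300; misdemeanor vandalism $3,000; extortion $34,750.
Stacking rule: highest base plus 75% of each additional charge. Highest is extortion at $34,750. Additional: $15,300 × 75% = $11,475; $3,000 × 75% = $2,250. Combined base = $34,750 + $13,725 = $48,475.
Defendant has an out-of-state residence (+30%): $48,475 × 1.3 = $63,017.50.
No failures to appear in the past ten years (−10%): $63,017.50 × 0.9 = $56,715.75.
$56,715.75 is at or above the $8,500 minimum.
Rounded to the nearest dollar: $56,716.

$56,716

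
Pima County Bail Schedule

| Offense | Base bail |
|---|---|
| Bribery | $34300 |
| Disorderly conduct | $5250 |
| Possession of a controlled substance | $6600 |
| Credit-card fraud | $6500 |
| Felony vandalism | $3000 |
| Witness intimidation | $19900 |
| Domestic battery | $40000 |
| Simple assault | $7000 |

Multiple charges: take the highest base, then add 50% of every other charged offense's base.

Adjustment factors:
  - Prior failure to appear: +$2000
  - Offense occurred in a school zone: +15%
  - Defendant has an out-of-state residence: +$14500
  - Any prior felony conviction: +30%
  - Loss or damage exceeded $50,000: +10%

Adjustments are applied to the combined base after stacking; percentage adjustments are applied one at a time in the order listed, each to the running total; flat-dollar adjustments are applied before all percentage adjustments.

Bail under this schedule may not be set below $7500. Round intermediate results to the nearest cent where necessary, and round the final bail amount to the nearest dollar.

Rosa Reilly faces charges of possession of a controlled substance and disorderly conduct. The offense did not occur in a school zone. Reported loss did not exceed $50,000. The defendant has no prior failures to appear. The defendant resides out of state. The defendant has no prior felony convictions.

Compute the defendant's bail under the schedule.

$23725

Base amounts from the schedule: possession of a controlled substance $6600; disorderly conduct $5250.
Stacking rule: highest base plus 50% of each additional charge. Highest is possession of a controlled substance at $6600. Additional: $5250 × 50% = $2625. Combined base = $6600 + $2625 = $9225.
Defendant has an out-of-state residence (+$14500 flat): $9225 + $14500 = $23725.
$23725 is at or above the $7500 minimum.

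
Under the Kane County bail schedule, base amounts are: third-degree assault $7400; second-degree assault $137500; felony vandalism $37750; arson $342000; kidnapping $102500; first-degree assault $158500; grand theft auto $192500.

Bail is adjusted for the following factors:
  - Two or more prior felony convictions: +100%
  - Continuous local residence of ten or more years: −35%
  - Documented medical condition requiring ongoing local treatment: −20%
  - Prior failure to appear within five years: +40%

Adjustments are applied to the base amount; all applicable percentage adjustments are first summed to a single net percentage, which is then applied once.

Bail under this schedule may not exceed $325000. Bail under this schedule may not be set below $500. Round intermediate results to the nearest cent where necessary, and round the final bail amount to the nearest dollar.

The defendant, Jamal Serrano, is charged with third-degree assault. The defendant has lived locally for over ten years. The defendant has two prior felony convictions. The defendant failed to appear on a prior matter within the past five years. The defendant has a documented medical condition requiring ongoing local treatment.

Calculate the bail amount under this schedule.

Base amounts from the schedule: third-degree assault $7400.
Single charge. Combined base = $7400.
Net percentage adjustment: +100% −35% −20% +40% = +85%. $7400 × 1.85 = $13690.
$13690 is within the $325000 maximum.
$13690 is at or above the $500 minimum.

$13690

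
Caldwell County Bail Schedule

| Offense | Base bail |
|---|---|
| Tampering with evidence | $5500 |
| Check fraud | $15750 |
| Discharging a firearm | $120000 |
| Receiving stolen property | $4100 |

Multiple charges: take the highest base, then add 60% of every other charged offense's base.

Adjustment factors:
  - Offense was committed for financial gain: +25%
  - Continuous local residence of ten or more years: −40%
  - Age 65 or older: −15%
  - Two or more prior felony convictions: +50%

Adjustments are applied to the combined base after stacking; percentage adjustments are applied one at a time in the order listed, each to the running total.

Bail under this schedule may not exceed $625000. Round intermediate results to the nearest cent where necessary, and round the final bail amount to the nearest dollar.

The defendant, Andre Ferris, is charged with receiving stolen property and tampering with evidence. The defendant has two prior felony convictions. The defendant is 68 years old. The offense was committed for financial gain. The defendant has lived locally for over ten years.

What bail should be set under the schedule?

Base amounts from the schedule: receiving stolen property $4100; tampering with evidence $5500.
Stacking rule: highest base plus 60% of each additional charge. Highest is tampering with evidence at $5500. Additional: $4100 × 60% = $2460. Combined base = $5500 + $2460 = $7960.
Offense was committed for financial gain (+25%): $7960 × 1.25 = $9950.
Continuous local residence of ten or more years (−40%): $9950 × 0.6 = $5970.
Age 65 or older (−15%): $5970 × 0.85 = $5074.50.
Two or more prior felony convictions (+50%): $5074.50 × 1.5 = $7611.75.
$7611.75 is within the $625000 maximum.
Rounded to the nearest dollar: $7612.

$7612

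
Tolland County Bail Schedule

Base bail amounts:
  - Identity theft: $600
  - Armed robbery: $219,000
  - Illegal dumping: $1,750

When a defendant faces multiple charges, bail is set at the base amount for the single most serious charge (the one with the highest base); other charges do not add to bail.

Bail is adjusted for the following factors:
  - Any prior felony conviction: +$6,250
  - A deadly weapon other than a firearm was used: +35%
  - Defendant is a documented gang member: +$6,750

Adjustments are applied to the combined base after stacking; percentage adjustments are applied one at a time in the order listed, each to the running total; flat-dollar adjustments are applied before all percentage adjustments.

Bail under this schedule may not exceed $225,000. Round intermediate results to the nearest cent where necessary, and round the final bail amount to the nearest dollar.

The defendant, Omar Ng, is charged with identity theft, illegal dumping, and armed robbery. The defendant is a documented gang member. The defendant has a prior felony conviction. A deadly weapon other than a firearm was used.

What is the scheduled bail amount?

Base amounts from the schedule: identity theft $600; illegal dumping $1,750; armed robbery $219,000.
Stacking rule: use the highest base only. Highest is armed robbery at $219,000. Combined base = $219,000.
Any prior felony conviction (+$6,250 flat): $219,000 + $6,250 = $225,250.
Defendant is a documented gang member (+$6,750 flat): $225,250 + $6,750 = $232,000.
A deadly weapon other than a firearm was used (+35%): $232,000 × 1.35 = $313,200.
Result $313,200 exceeds the maximum of $225,000; bail is capped at $225,000.

$225,000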